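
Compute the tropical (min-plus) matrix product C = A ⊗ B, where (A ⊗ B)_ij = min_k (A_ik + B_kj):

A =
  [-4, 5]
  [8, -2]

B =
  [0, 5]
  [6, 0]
A ⊗ B =
  [-4, 1]
  [4, -2]

Apply the min-plus product entry-by-entry:
  C[0][0] = min over k of (A[0][0] + B[0][0] = -4 + 0 = -4, A[0][1] + B[1][0] = 5 + 6 = 11) = -4 (attained at k = 0)
  C[0][1] = min over k of (A[0][0] + B[0][1] = -4 + 5 = 1, A[0][1] + B[1][1] = 5 + 0 = 5) = 1 (attained at k = 0)
  C[1][0] = min over k of (A[1][0] + B[0][0] = 8 + 0 = 8, A[1][1] + B[1][0] = -2 + 6 = 4) = 4 (attained at k = 1)
  C[1][1] = min over k of (A[1][0] + B[0][1] = 8 + 5 = 13, A[1][1] + B[1][1] = -2 + 0 = -2) = -2 (attained at k = 1)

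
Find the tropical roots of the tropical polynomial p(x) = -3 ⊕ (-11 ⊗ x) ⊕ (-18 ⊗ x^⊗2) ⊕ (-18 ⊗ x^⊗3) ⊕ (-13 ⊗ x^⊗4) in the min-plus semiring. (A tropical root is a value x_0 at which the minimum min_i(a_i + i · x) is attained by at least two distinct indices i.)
Roots: {-5, 0, 7, 8}

Each tropical root is a break point of the lower envelope of the lines y = a_i + i · x (there are 5 lines, with slopes 0, 1, ..., 4). Only the lines that attain the minimum somewhere contribute to roots; other lines are dominated. Here the surviving (envelope) indices are i = 4, i = 3, i = 2, i = 1, i = 0.
Intersections between consecutive envelope lines give the roots: for adjacent envelope indices i < j the intersection is x = (a_i − a_j) / (j − i). Reading off the sorted break points: {-5, 0, 7, 8}.
Verification: at each break x_0, at least two indices attain the minimum of min_i(a_i + i · x_0).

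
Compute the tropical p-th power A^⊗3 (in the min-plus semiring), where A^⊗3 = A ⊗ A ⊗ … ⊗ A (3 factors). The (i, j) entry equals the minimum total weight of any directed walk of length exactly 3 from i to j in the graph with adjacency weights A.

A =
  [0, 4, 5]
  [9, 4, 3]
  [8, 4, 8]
A^⊗3 =
  [0, 4, 5]
  [9, 11, 10]
  [8, 11, 11]

Each entry (A^⊗3)_ij equals the minimum over all length-3 walks i = v_0 → v_1 → … → v_3 = j of Σ_t A[v_t][v_{t+1}]. For example, for (i, j) = (0, 2) we minimise over 9 possible intermediate vertex sequences; the minimum is 5, attained along the walk 0 → 0 → 0 → 2.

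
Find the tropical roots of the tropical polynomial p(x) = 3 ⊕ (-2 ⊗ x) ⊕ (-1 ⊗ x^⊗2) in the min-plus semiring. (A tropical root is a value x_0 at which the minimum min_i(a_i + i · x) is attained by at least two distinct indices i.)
Roots: {-1, 5}

Each tropical root is a break point of the lower envelope of the lines y = a_i + i · x (there are 3 lines, with slopes 0, 1, ..., 2). Only the lines that attain the minimum somewhere contribute to roots; other lines are dominated. Here the surviving (envelope) indices are i = 2, i = 1, i = 0.
Intersections between consecutive envelope lines give the roots: for adjacent envelope indices i < j the intersection is x = (a_i − a_j) / (j − i). Reading off the sorted break points: {-1, 5}.
Verification: at each break x_0, at least two indices attain the minimum of min_i(a_i + i · x_0).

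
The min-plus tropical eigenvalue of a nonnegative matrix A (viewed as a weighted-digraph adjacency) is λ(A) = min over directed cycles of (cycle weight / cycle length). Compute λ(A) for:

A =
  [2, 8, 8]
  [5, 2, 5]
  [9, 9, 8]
λ(A) = 2

Enumerate directed cycles and compute their means (weight / length). Sample:
  cycle 0 → 0: weight = 2, length = 1, mean = 2/1 ≈ 2.000
  cycle 1 → 1: weight = 2, length = 1, mean = 2/1 ≈ 2.000
  cycle 2 → 2: weight = 8, length = 1, mean = 8/1 ≈ 8.000
  cycle 0 → 1 → 0: weight = 13, length = 2, mean = 13/2 ≈ 6.500
  cycle 0 → 2 → 0: weight = 17, length = 2, mean = 17/2 ≈ 8.500
  cycle 1 → 0 → 1: weight = 13, length = 2, mean = 13/2 ≈ 6.500
Minimum mean = 2.000, attained e.g. along the cycle 0 → 0 with weight 2 and length 1. So λ(A) = 2/1 = 2.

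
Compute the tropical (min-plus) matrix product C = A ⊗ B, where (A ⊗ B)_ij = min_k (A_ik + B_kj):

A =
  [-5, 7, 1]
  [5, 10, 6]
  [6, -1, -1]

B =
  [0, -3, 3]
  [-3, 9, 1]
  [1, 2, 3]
A ⊗ B =
  [-5, -8, -2]
  [5, 2, 8]
  [-4, 1, 0]

Apply the min-plus product entry-by-entry:
  C[0][0] = min over k of (A[0][0] + B[0][0] = -5 + 0 = -5, A[0][1] + B[1][0] = 7 + -3 = 4, A[0][2] + B[2][0] = 1 + 1 = 2) = -5 (attained at k = 0)
  C[0][1] = min over k of (A[0][0] + B[0][1] = -5 + -3 = -8, A[0][1] + B[1][1] = 7 + 9 = 16, A[0][2] + B[2][1] = 1 + 2 = 3) = -8 (attained at k = 0)
  C[0][2] = min over k of (A[0][0] + B[0][2] = -5 + 3 = -2, A[0][1] + B[1][2] = 7 + 1 = 8, A[0][2] + B[2][2] = 1 + 3 = 4) = -2 (attained at k = 0)
  C[1][0] = min over k of (A[1][0] + B[0][0] = 5 + 0 = 5, A[1][1] + B[1][0] = 10 + -3 = 7, A[1][2] + B[2][0] = 6 + 1 = 7) = 5 (attained at k = 0)
  C[1][1] = min over k of (A[1][0] + B[0][1] = 5 + -3 = 2, A[1][1] + B[1][1] = 10 + 9 = 19, A[1][2] + B[2][1] = 6 + 2 = 8) = 2 (attained at k = 0)
  C[1][2] = min over k of (A[1][0] + B[0][2] = 5 + 3 = 8, A[1][1] + B[1][2] = 10 + 1 = 11, A[1][2] + B[2][2] = 6 + 3 = 9) = 8 (attained at k = 0)
  C[2][0] = min over k of (A[2][0] + B[0][0] = 6 + 0 = 6, A[2][1] + B[1][0] = -1 + -3 = -4, A[2][2] + B[2][0] = -1 + 1 = 0) = -4 (attained at k = 1)
  C[2][1] = min over k of (A[2][0] + B[0][1] = 6 + -3 = 3, A[2][1] + B[1][1] = -1 + 9 = 8, A[2][2] + B[2][1] = -1 + 2 = 1) = 1 (attained at k = 2)
  C[2][2] = min over k of (A[2][0] + B[0][2] = 6 + 3 = 9, A[2][1] + B[1][2] = -1 + 1 = 0, A[2][2] + B[2][2] = -1 + 3 = 2) = 0 (attained at k = 1)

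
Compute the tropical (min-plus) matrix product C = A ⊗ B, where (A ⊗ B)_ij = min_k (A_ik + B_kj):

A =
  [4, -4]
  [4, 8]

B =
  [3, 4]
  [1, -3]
A ⊗ B =
  [-3, -7]
  [7, 5]

Apply the min-plus product entry-by-entry:
  C[0][0] = min over k of (A[0][0] + B[0][0] = 4 + 3 = 7, A[0][1] + B[1][0] = -4 + 1 = -3) = -3 (attained at k = 1)
  C[0][1] = min over k of (A[0][0] + B[0][1] = 4 + 4 = 8, A[0][1] + B[1][1] = -4 + -3 = -7) = -7 (attained at k = 1)
  C[1][0] = min over k of (A[1][0] + B[0][0] = 4 + 3 = 7, A[1][1] + B[1][0] = 8 + 1 = 9) = 7 (attained at k = 0)
  C[1][1] = min over k of (A[1][0] + B[0][1] = 4 + 4 = 8, A[1][1] + B[1][1] = 8 + -3 = 5) = 5 (attained at k = 1)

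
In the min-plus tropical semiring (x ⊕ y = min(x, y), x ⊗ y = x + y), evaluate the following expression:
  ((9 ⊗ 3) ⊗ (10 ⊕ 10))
((9 ⊗ 3) ⊗ (10 ⊕ 10)) = 22

Expand innermost to outermost. Recall ⊕ takes the minimum of its arguments and ⊗ takes their sum. Working out the expression ((9 ⊗ 3) ⊗ (10 ⊕ 10)) gives 22.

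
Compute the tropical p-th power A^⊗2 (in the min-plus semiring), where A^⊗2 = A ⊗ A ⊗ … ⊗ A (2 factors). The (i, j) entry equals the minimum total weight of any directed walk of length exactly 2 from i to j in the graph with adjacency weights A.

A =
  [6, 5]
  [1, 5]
A^⊗2 =
  [6, 10]
  [6, 6]

Each entry (A^⊗2)_ij equals the minimum over all length-2 walks i = v_0 → v_1 → … → v_2 = j of Σ_t A[v_t][v_{t+1}]. For example, for (i, j) = (0, 1) we minimise over 2 possible intermediate vertex sequences; the minimum is 10, attained along the walk 0 → 1 → 1.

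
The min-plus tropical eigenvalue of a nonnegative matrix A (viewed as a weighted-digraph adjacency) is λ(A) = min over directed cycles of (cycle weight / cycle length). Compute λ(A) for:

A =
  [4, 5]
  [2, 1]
λ(A) = 1

Enumerate directed cycles and compute their means (weight / length). Sample:
  cycle 0 → 0: weight = 4, length = 1, mean = 4/1 ≈ 4.000
  cycle 1 → 1: weight = 1, length = 1, mean = 1/1 ≈ 1.000
  cycle 0 → 1 → 0: weight = 7, length = 2, mean = 7/2 ≈ 3.500
  cycle 1 → 0 → 1: weight = 7, length = 2, mean = 7/2 ≈ 3.500
Minimum mean = 1.000, attained e.g. along the cycle 1 → 1 with weight 1 and length 1. So λ(A) = 1/1 = 1.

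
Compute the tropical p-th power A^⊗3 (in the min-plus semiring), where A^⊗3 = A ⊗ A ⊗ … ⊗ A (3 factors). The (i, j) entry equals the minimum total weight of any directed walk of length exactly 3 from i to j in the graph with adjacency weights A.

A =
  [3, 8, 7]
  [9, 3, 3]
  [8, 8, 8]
A^⊗3 =
  [9, 14, 13]
  [14, 9, 9]
  [14, 14, 14]

Each entry (A^⊗3)_ij equals the minimum over all length-3 walks i = v_0 → v_1 → … → v_3 = j of Σ_t A[v_t][v_{t+1}]. For example, for (i, j) = (0, 2) we minimise over 9 possible intermediate vertex sequences; the minimum is 13, attained along the walk 0 → 0 → 0 → 2.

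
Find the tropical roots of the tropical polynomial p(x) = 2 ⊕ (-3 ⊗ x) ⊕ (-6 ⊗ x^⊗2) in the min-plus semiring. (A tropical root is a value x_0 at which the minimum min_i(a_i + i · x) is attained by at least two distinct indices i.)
Roots: {3, 5}

Each tropical root is a break point of the lower envelope of the lines y = a_i + i · x (there are 3 lines, with slopes 0, 1, ..., 2). Only the lines that attain the minimum somewhere contribute to roots; other lines are dominated. Here the surviving (envelope) indices are i = 2, i = 1, i = 0.
Intersections between consecutive envelope lines give the roots: for adjacent envelope indices i < j the intersection is x = (a_i − a_j) / (j − i). Reading off the sorted break points: {3, 5}.
Verification: at each break x_0, at least two indices attain the minimum of min_i(a_i + i · x_0).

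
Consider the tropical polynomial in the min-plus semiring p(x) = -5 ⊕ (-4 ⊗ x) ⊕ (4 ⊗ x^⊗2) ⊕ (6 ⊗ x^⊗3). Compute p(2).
p(2) = -5

A tropical monomial a ⊗ x^⊗i evaluates to a + i · x. Evaluating each term at x = 2:
  Term 0 contributes -5 + 0 · 2 = -5
  Term 1 contributes -4 + 1 · 2 = -2
  Term 2 contributes 4 + 2 · 2 = 8
  Term 3 contributes 6 + 3 · 2 = 12
p(2) = ⊕ of these = min[-5, -2, 8, 12] = -5.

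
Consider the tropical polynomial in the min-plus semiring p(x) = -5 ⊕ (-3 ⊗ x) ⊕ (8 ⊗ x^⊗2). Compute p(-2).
p(-2) = -5

A tropical monomial a ⊗ x^⊗i evaluates to a + i · x. Evaluating each term at x = -2:
  Term 0 contributes -5 + 0 · -2 = -5
  Term 1 contributes -3 + 1 · -2 = -5
  Term 2 contributes 8 + 2 · -2 = 4
p(-2) = ⊕ of these = min[-5, -5, 4] = -5.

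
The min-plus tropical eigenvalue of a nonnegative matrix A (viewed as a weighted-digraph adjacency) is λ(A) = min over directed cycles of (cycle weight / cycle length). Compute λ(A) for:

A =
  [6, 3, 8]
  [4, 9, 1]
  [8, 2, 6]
λ(A) = 3/2

Enumerate directed cycles and compute their means (weight / length). Sample:
  cycle 0 → 0: weight = 6, length = 1, mean = 6/1 ≈ 6.000
  cycle 1 → 1: weight = 9, length = 1, mean = 9/1 ≈ 9.000
  cycle 2 → 2: weight = 6, length = 1, mean = 6/1 ≈ 6.000
  cycle 0 → 1 → 0: weight = 7, length = 2, mean = 7/2 ≈ 3.500
  cycle 0 → 2 → 0: weight = 16, length = 2, mean = 16/2 ≈ 8.000
  cycle 1 → 0 → 1: weight = 7, length = 2, mean = 7/2 ≈ 3.500
Minimum mean = 1.500, attained e.g. along the cycle 1 → 2 → 1 with weight 3 and length 2. So λ(A) = 3/2 = 3/2.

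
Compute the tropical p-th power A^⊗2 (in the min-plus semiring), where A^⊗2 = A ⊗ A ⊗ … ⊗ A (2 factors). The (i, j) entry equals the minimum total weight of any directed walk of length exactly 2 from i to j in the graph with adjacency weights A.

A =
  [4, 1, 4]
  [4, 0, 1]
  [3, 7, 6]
A^⊗2 =
  [5, 1, 2]
  [4, 0, 1]
  [7, 4, 7]

Each entry (A^⊗2)_ij equals the minimum over all length-2 walks i = v_0 → v_1 → … → v_2 = j of Σ_t A[v_t][v_{t+1}]. For example, for (i, j) = (0, 2) we minimise over 3 possible intermediate vertex sequences; the minimum is 2, attained along the walk 0 → 1 → 2.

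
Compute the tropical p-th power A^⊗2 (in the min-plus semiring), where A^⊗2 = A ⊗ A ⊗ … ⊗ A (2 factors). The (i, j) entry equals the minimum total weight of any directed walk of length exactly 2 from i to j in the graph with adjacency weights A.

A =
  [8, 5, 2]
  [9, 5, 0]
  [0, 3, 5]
A^⊗2 =
  [2, 5, 5]
  [0, 3, 5]
  [5, 5, 2]

Each entry (A^⊗2)_ij equals the minimum over all length-2 walks i = v_0 → v_1 → … → v_2 = j of Σ_t A[v_t][v_{t+1}]. For example, for (i, j) = (0, 2) we minimise over 3 possible intermediate vertex sequences; the minimum is 5, attained along the walk 0 → 1 → 2.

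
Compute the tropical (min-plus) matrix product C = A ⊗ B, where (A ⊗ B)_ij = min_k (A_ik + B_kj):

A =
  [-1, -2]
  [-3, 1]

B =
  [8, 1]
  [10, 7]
A ⊗ B =
  [7, 0]
  [5, -2]

Apply the min-plus product entry-by-entry:
  C[0][0] = min over k of (A[0][0] + B[0][0] = -1 + 8 = 7, A[0][1] + B[1][0] = -2 + 10 = 8) = 7 (attained at k = 0)
  C[0][1] = min over k of (A[0][0] + B[0][1] = -1 + 1 = 0, A[0][1] + B[1][1] = -2 + 7 = 5) = 0 (attained at k = 0)
  C[1][0] = min over k of (A[1][0] + B[0][0] = -3 + 8 = 5, A[1][1] + B[1][0] = 1 + 10 = 11) = 5 (attained at k = 0)
  C[1][1] = min over k of (A[1][0] + B[0][1] = -3 + 1 = -2, A[1][1] + B[1][1] = 1 + 7 = 8) = -2 (attained at k = 0)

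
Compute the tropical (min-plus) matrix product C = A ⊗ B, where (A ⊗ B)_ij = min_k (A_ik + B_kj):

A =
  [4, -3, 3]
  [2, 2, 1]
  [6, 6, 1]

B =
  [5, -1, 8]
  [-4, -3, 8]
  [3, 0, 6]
A ⊗ B =
  [-7, -6, 5]
  [-2, -1, 7]
  [2, 1, 7]

Apply the min-plus product entry-by-entry:
  C[0][0] = min over k of (A[0][0] + B[0][0] = 4 + 5 = 9, A[0][1] + B[1][0] = -3 + -4 = -7, A[0][2] + B[2][0] = 3 + 3 = 6) = -7 (attained at k = 1)
  C[0][1] = min over k of (A[0][0] + B[0][1] = 4 + -1 = 3, A[0][1] + B[1][1] = -3 + -3 = -6, A[0][2] + B[2][1] = 3 + 0 = 3) = -6 (attained at k = 1)
  C[0][2] = min over k of (A[0][0] + B[0][2] = 4 + 8 = 12, A[0][1] + B[1][2] = -3 + 8 = 5, A[0][2] + B[2][2] = 3 + 6 = 9) = 5 (attained at k = 1)
  C[1][0] = min over k of (A[1][0] + B[0][0] = 2 + 5 = 7, A[1][1] + B[1][0] = 2 + -4 = -2, A[1][2] + B[2][0] = 1 + 3 = 4) = -2 (attained at k = 1)
  C[1][1] = min over k of (A[1][0] + B[0][1] = 2 + -1 = 1, A[1][1] + B[1][1] = 2 + -3 = -1, A[1][2] + B[2][1] = 1 + 0 = 1) = -1 (attained at k = 1)
  C[1][2] = min over k of (A[1][0] + B[0][2] = 2 + 8 = 10, A[1][1] + B[1][2] = 2 + 8 = 10, A[1][2] + B[2][2] = 1 + 6 = 7) = 7 (attained at k = 2)
  C[2][0] = min over k of (A[2][0] + B[0][0] = 6 + 5 = 11, A[2][1] + B[1][0] = 6 + -4 = 2, A[2][2] + B[2][0] = 1 + 3 = 4) = 2 (attained at k = 1)
  C[2][1] = min over k of (A[2][0] + B[0][1] = 6 + -1 = 5, A[2][1] + B[1][1] = 6 + -3 = 3, A[2][2] + B[2][1] = 1 + 0 = 1) = 1 (attained at k = 2)
  C[2][2] = min over k of (A[2][0] + B[0][2] = 6 + 8 = 14, A[2][1] + B[1][2] = 6 + 8 = 14, A[2][2] + B[2][2] = 1 + 6 = 7) = 7 (attained at k = 2)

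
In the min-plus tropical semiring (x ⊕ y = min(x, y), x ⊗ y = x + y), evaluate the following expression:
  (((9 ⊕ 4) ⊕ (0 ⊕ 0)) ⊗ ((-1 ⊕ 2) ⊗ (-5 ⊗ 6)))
(((9 ⊕ 4) ⊕ (0 ⊕ 0)) ⊗ ((-1 ⊕ 2) ⊗ (-5 ⊗ 6))) = 0

Expand innermost to outermost. Recall ⊕ takes the minimum of its arguments and ⊗ takes their sum. Working out the expression (((9 ⊕ 4) ⊕ (0 ⊕ 0)) ⊗ ((-1 ⊕ 2) ⊗ (-5 ⊗ 6))) gives 0.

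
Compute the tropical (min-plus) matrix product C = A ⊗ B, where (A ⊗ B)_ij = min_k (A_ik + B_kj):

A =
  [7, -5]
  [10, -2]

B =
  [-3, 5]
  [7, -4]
A ⊗ B =
  [2, -9]
  [5, -6]

Apply the min-plus product entry-by-entry:
  C[0][0] = min over k of (A[0][0] + B[0][0] = 7 + -3 = 4, A[0][1] + B[1][0] = -5 + 7 = 2) = 2 (attained at k = 1)
  C[0][1] = min over k of (A[0][0] + B[0][1] = 7 + 5 = 12, A[0][1] + B[1][1] = -5 + -4 = -9) = -9 (attained at k = 1)
  C[1][0] = min over k of (A[1][0] + B[0][0] = 10 + -3 = 7, A[1][1] + B[1][0] = -2 + 7 = 5) = 5 (attained at k = 1)
  C[1][1] = min over k of (A[1][0] + B[0][1] = 10 + 5 = 15, A[1][1] + B[1][1] = -2 + -4 = -6) = -6 (attained at k = 1)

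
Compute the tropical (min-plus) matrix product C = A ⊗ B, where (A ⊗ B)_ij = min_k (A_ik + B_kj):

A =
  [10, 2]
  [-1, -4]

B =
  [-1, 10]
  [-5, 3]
A ⊗ B =
  [-3, 5]
  [-9, -1]

Apply the min-plus product entry-by-entry:
  C[0][0] = min over k of (A[0][0] + B[0][0] = 10 + -1 = 9, A[0][1] + B[1][0] = 2 + -5 = -3) = -3 (attained at k = 1)
  C[0][1] = min over k of (A[0][0] + B[0][1] = 10 + 10 = 20, A[0][1] + B[1][1] = 2 + 3 = 5) = 5 (attained at k = 1)
  C[1][0] = min over k of (A[1][0] + B[0][0] = -1 + -1 = -2, A[1][1] + B[1][0] = -4 + -5 = -9) = -9 (attained at k = 1)
  C[1][1] = min over k of (A[1][0] + B[0][1] = -1 + 10 = 9, A[1][1] + B[1][1] = -4 + 3 = -1) = -1 (attained at k = 1)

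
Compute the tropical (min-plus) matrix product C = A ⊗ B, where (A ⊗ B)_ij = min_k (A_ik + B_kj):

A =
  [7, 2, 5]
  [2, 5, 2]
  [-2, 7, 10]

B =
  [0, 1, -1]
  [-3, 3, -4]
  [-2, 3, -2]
A ⊗ B =
  [-1, 5, -2]
  [0, 3, 0]
  [-2, -1, -3]

Apply the min-plus product entry-by-entry:
  C[0][0] = min over k of (A[0][0] + B[0][0] = 7 + 0 = 7, A[0][1] + B[1][0] = 2 + -3 = -1, A[0][2] + B[2][0] = 5 + -2 = 3) = -1 (attained at k = 1)
  C[0][1] = min over k of (A[0][0] + B[0][1] = 7 + 1 = 8, A[0][1] + B[1][1] = 2 + 3 = 5, A[0][2] + B[2][1] = 5 + 3 = 8) = 5 (attained at k = 1)
  C[0][2] = min over k of (A[0][0] + B[0][2] = 7 + -1 = 6, A[0][1] + B[1][2] = 2 + -4 = -2, A[0][2] + B[2][2] = 5 + -2 = 3) = -2 (attained at k = 1)
  C[1][0] = min over k of (A[1][0] + B[0][0] = 2 + 0 = 2, A[1][1] + B[1][0] = 5 + -3 = 2, A[1][2] + B[2][0] = 2 + -2 = 0) = 0 (attained at k = 2)
  C[1][1] = min over k of (A[1][0] + B[0][1] = 2 + 1 = 3, A[1][1] + B[1][1] = 5 + 3 = 8, A[1][2] + B[2][1] = 2 + 3 = 5) = 3 (attained at k = 0)
  C[1][2] = min over k of (A[1][0] + B[0][2] = 2 + -1 = 1, A[1][1] + B[1][2] = 5 + -4 = 1, A[1][2] + B[2][2] = 2 + -2 = 0) = 0 (attained at k = 2)
  C[2][0] = min over k of (A[2][0] + B[0][0] = -2 + 0 = -2, A[2][1] + B[1][0] = 7 + -3 = 4, A[2][2] + B[2][0] = 10 + -2 = 8) = -2 (attained at k = 0)
  C[2][1] = min over k of (A[2][0] + B[0][1] = -2 + 1 = -1, A[2][1] + B[1][1] = 7 + 3 = 10, A[2][2] + B[2][1] = 10 + 3 = 13) = -1 (attained at k = 0)
  C[2][2] = min over k of (A[2][0] + B[0][2] = -2 + -1 = -3, A[2][1] + B[1][2] = 7 + -4 = 3, A[2][2] + B[2][2] = 10 + -2 = 8) = -3 (attained at k = 0)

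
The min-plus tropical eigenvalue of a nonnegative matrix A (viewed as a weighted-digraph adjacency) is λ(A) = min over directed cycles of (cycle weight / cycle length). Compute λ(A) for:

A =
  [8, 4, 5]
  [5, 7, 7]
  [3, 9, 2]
λ(A) = 2

Enumerate directed cycles and compute their means (weight / length). Sample:
  cycle 0 → 0: weight = 8, length = 1, mean = 8/1 ≈ 8.000
  cycle 1 → 1: weight = 7, length = 1, mean = 7/1 ≈ 7.000
  cycle 2 → 2: weight = 2, length = 1, mean = 2/1 ≈ 2.000
  cycle 0 → 1 → 0: weight = 9, length = 2, mean = 9/2 ≈ 4.500
  cycle 0 → 2 → 0: weight = 8, length = 2, mean = 8/2 ≈ 4.000
  cycle 1 → 0 → 1: weight = 9, length = 2, mean = 9/2 ≈ 4.500
Minimum mean = 2.000, attained e.g. along the cycle 2 → 2 with weight 2 and length 1. So λ(A) = 2/1 = 2.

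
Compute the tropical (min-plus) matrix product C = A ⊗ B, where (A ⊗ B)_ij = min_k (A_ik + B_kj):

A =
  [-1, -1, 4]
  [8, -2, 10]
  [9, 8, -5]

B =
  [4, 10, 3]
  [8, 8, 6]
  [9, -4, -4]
A ⊗ B =
  [3, 0, 0]
  [6, 6, 4]
  [4, -9, -9]

Apply the min-plus product entry-by-entry:
  C[0][0] = min over k of (A[0][0] + B[0][0] = -1 + 4 = 3, A[0][1] + B[1][0] = -1 + 8 = 7, A[0][2] + B[2][0] = 4 + 9 = 13) = 3 (attained at k = 0)
  C[0][1] = min over k of (A[0][0] + B[0][1] = -1 + 10 = 9, A[0][1] + B[1][1] = -1 + 8 = 7, A[0][2] + B[2][1] = 4 + -4 = 0) = 0 (attained at k = 2)
  C[0][2] = min over k of (A[0][0] + B[0][2] = -1 + 3 = 2, A[0][1] + B[1][2] = -1 + 6 = 5, A[0][2] + B[2][2] = 4 + -4 = 0) = 0 (attained at k = 2)
  C[1][0] = min over k of (A[1][0] + B[0][0] = 8 + 4 = 12, A[1][1] + B[1][0] = -2 + 8 = 6, A[1][2] + B[2][0] = 10 + 9 = 19) = 6 (attained at k = 1)
  C[1][1] = min over k of (A[1][0] + B[0][1] = 8 + 10 = 18, A[1][1] + B[1][1] = -2 + 8 = 6, A[1][2] + B[2][1] = 10 + -4 = 6) = 6 (attained at k = 1)
  C[1][2] = min over k of (A[1][0] + B[0][2] = 8 + 3 = 11, A[1][1] + B[1][2] = -2 + 6 = 4, A[1][2] + B[2][2] = 10 + -4 = 6) = 4 (attained at k = 1)
  C[2][0] = min over k of (A[2][0] + B[0][0] = 9 + 4 = 13, A[2][1] + B[1][0] = 8 + 8 = 16, A[2][2] + B[2][0] = -5 + 9 = 4) = 4 (attained at k = 2)
  C[2][1] = min over k of (A[2][0] + B[0][1] = 9 + 10 = 19, A[2][1] + B[1][1] = 8 + 8 = 16, A[2][2] + B[2][1] = -5 + -4 = -9) = -9 (attained at k = 2)
  C[2][2] = min over k of (A[2][0] + B[0][2] = 9 + 3 = 12, A[2][1] + B[1][2] = 8 + 6 = 14, A[2][2] + B[2][2] = -5 + -4 = -9) = -9 (attained at k = 2)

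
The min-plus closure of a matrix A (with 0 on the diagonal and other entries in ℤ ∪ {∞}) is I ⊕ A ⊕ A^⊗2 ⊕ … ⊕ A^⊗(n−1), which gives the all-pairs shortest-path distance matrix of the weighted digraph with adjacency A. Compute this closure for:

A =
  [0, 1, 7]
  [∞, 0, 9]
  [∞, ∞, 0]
Closure =
  [0, 1, 7]
  [∞, 0, 9]
  [∞, ∞, 0]

This is the Floyd-Warshall all-pairs shortest-path computation. For each intermediate vertex k = 0, 1, …, 2, update dist[i][j] ← min(dist[i][j], dist[i][k] + dist[k][j]). The final matrix gives, for each (i, j), the minimum total weight of any directed path from i to j (possibly empty when i = j).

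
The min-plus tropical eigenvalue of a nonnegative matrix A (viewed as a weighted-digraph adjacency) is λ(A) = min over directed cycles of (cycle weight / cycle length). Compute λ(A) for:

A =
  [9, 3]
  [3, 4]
λ(A) = 3

Enumerate directed cycles and compute their means (weight / length). Sample:
  cycle 0 → 0: weight = 9, length = 1, mean = 9/1 ≈ 9.000
  cycle 1 → 1: weight = 4, length = 1, mean = 4/1 ≈ 4.000
  cycle 0 → 1 → 0: weight = 6, length = 2, mean = 6/2 ≈ 3.000
  cycle 1 → 0 → 1: weight = 6, length = 2, mean = 6/2 ≈ 3.000
Minimum mean = 3.000, attained e.g. along the cycle 0 → 1 → 0 with weight 6 and length 2. So λ(A) = 6/2 = 3.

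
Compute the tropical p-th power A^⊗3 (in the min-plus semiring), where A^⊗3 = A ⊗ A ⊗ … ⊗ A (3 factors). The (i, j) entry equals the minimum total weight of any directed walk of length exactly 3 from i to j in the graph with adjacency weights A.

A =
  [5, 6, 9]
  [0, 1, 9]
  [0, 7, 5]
A^⊗3 =
  [7, 8, 15]
  [2, 3, 10]
  [6, 7, 14]

Each entry (A^⊗3)_ij equals the minimum over all length-3 walks i = v_0 → v_1 → … → v_3 = j of Σ_t A[v_t][v_{t+1}]. For example, for (i, j) = (0, 2) we minimise over 9 possible intermediate vertex sequences; the minimum is 15, attained along the walk 0 → 1 → 0 → 2.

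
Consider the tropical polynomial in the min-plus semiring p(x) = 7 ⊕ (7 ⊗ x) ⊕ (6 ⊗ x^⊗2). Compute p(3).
p(3) = 7

A tropical monomial a ⊗ x^⊗i evaluates to a + i · x. Evaluating each term at x = 3:
  Term 0 contributes 7 + 0 · 3 = 7
  Term 1 contributes 7 + 1 · 3 = 10
  Term 2 contributes 6 + 2 · 3 = 12
p(3) = ⊕ of these = min[7, 10, 12] = 7.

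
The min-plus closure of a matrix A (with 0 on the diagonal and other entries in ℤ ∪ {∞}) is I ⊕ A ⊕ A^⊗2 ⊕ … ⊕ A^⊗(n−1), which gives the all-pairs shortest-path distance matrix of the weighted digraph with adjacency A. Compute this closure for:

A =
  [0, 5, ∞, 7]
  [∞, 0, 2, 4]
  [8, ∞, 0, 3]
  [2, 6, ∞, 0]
Closure =
  [0, 5, 7, 7]
  [6, 0, 2, 4]
  [5, 9, 0, 3]
  [2, 6, 8, 0]

This is the Floyd-Warshall all-pairs shortest-path computation. For each intermediate vertex k = 0, 1, …, 3, update dist[i][j] ← min(dist[i][j], dist[i][k] + dist[k][j]). The final matrix gives, for each (i, j), the minimum total weight of any directed path from i to j (possibly empty when i = j).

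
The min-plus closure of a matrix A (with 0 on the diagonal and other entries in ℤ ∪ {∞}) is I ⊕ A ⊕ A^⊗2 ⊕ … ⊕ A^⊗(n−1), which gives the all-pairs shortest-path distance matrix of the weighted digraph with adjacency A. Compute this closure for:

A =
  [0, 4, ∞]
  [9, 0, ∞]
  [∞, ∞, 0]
Closure =
  [0, 4, ∞]
  [9, 0, ∞]
  [∞, ∞, 0]

This is the Floyd-Warshall all-pairs shortest-path computation. For each intermediate vertex k = 0, 1, …, 2, update dist[i][j] ← min(dist[i][j], dist[i][k] + dist[k][j]). The final matrix gives, for each (i, j), the minimum total weight of any directed path from i to j (possibly empty when i = j).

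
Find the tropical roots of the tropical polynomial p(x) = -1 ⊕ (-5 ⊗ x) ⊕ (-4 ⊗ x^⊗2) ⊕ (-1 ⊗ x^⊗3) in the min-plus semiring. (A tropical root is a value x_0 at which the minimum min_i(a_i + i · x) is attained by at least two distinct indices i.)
Roots: {-3, -1, 4}

Each tropical root is a break point of the lower envelope of the lines y = a_i + i · x (there are 4 lines, with slopes 0, 1, ..., 3). Only the lines that attain the minimum somewhere contribute to roots; other lines are dominated. Here the surviving (envelope) indices are i = 3, i = 2, i = 1, i = 0.
Intersections between consecutive envelope lines give the roots: for adjacent envelope indices i < j the intersection is x = (a_i − a_j) / (j − i). Reading off the sorted break points: {-3, -1, 4}.
Verification: at each break x_0, at least two indices attain the minimum of min_i(a_i + i · x_0).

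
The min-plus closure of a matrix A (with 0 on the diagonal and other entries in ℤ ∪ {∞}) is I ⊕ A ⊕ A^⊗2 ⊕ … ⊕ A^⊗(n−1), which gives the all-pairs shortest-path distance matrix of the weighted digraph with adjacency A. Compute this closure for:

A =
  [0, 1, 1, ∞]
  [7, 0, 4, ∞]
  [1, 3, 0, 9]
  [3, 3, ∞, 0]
Closure =
  [0, 1, 1, 10]
  [5, 0, 4, 13]
  [1, 2, 0, 9]
  [3, 3, 4, 0]

This is the Floyd-Warshall all-pairs shortest-path computation. For each intermediate vertex k = 0, 1, …, 3, update dist[i][j] ← min(dist[i][j], dist[i][k] + dist[k][j]). The final matrix gives, for each (i, j), the minimum total weight of any directed path from i to j (possibly empty when i = j).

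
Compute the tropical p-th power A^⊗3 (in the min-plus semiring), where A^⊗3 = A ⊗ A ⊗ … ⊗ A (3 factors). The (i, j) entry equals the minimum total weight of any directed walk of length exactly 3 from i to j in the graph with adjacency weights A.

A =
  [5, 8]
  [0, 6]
A^⊗3 =
  [13, 16]
  [8, 13]

Each entry (A^⊗3)_ij equals the minimum over all length-3 walks i = v_0 → v_1 → … → v_3 = j of Σ_t A[v_t][v_{t+1}]. For example, for (i, j) = (0, 1) we minimise over 4 possible intermediate vertex sequences; the minimum is 16, attained along the walk 0 → 1 → 0 → 1.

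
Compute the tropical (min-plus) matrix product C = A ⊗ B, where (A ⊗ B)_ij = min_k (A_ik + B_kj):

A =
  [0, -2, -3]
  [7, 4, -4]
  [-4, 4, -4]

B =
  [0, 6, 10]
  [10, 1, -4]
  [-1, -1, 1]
A ⊗ B =
  [-4, -4, -6]
  [-5, -5, -3]
  [-5, -5, -3]

Apply the min-plus product entry-by-entry:
  C[0][0] = min over k of (A[0][0] + B[0][0] = 0 + 0 = 0, A[0][1] + B[1][0] = -2 + 10 = 8, A[0][2] + B[2][0] = -3 + -1 = -4) = -4 (attained at k = 2)
  C[0][1] = min over k of (A[0][0] + B[0][1] = 0 + 6 = 6, A[0][1] + B[1][1] = -2 + 1 = -1, A[0][2] + B[2][1] = -3 + -1 = -4) = -4 (attained at k = 2)
  C[0][2] = min over k of (A[0][0] + B[0][2] = 0 + 10 = 10, A[0][1] + B[1][2] = -2 + -4 = -6, A[0][2] + B[2][2] = -3 + 1 = -2) = -6 (attained at k = 1)
  C[1][0] = min over k of (A[1][0] + B[0][0] = 7 + 0 = 7, A[1][1] + B[1][0] = 4 + 10 = 14, A[1][2] + B[2][0] = -4 + -1 = -5) = -5 (attained at k = 2)
  C[1][1] = min over k of (A[1][0] + B[0][1] = 7 + 6 = 13, A[1][1] + B[1][1] = 4 + 1 = 5, A[1][2] + B[2][1] = -4 + -1 = -5) = -5 (attained at k = 2)
  C[1][2] = min over k of (A[1][0] + B[0][2] = 7 + 10 = 17, A[1][1] + B[1][2] = 4 + -4 = 0, A[1][2] + B[2][2] = -4 + 1 = -3) = -3 (attained at k = 2)
  C[2][0] = min over k of (A[2][0] + B[0][0] = -4 + 0 = -4, A[2][1] + B[1][0] = 4 + 10 = 14, A[2][2] + B[2][0] = -4 + -1 = -5) = -5 (attained at k = 2)
  C[2][1] = min over k of (A[2][0] + B[0][1] = -4 + 6 = 2, A[2][1] + B[1][1] = 4 + 1 = 5, A[2][2] + B[2][1] = -4 + -1 = -5) = -5 (attained at k = 2)
  C[2][2] = min over k of (A[2][0] + B[0][2] = -4 + 10 = 6, A[2][1] + B[1][2] = 4 + -4 = 0, A[2][2] + B[2][2] = -4 + 1 = -3) = -3 (attained at k = 2)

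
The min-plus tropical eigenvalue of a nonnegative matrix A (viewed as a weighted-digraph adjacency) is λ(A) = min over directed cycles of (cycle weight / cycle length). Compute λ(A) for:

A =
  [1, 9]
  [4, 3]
λ(A) = 1

Enumerate directed cycles and compute their means (weight / length). Sample:
  cycle 0 → 0: weight = 1, length = 1, mean = 1/1 ≈ 1.000
  cycle 1 → 1: weight = 3, length = 1, mean = 3/1 ≈ 3.000
  cycle 0 → 1 → 0: weight = 13, length = 2, mean = 13/2 ≈ 6.500
  cycle 1 → 0 → 1: weight = 13, length = 2, mean = 13/2 ≈ 6.500
Minimum mean = 1.000, attained e.g. along the cycle 0 → 0 with weight 1 and length 1. So λ(A) = 1/1 = 1.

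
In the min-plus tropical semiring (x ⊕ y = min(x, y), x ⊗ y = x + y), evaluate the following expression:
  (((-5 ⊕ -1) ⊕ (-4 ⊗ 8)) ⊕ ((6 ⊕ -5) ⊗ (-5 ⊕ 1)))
(((-5 ⊕ -1) ⊕ (-4 ⊗ 8)) ⊕ ((6 ⊕ -5) ⊗ (-5 ⊕ 1))) = -10

Expand innermost to outermost. Recall ⊕ takes the minimum of its arguments and ⊗ takes their sum. Working out the expression (((-5 ⊕ -1) ⊕ (-4 ⊗ 8)) ⊕ ((6 ⊕ -5) ⊗ (-5 ⊕ 1))) gives -10.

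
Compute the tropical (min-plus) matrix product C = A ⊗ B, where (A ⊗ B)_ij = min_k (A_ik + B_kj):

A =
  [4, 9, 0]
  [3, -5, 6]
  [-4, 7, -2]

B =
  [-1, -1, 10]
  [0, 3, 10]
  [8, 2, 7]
A ⊗ B =
  [3, 2, 7]
  [-5, -2, 5]
  [-5, -5, 5]

Apply the min-plus product entry-by-entry:
  C[0][0] = min over k of (A[0][0] + B[0][0] = 4 + -1 = 3, A[0][1] + B[1][0] = 9 + 0 = 9, A[0][2] + B[2][0] = 0 + 8 = 8) = 3 (attained at k = 0)
  C[0][1] = min over k of (A[0][0] + B[0][1] = 4 + -1 = 3, A[0][1] + B[1][1] = 9 + 3 = 12, A[0][2] + B[2][1] = 0 + 2 = 2) = 2 (attained at k = 2)
  C[0][2] = min over k of (A[0][0] + B[0][2] = 4 + 10 = 14, A[0][1] + B[1][2] = 9 + 10 = 19, A[0][2] + B[2][2] = 0 + 7 = 7) = 7 (attained at k = 2)
  C[1][0] = min over k of (A[1][0] + B[0][0] = 3 + -1 = 2, A[1][1] + B[1][0] = -5 + 0 = -5, A[1][2] + B[2][0] = 6 + 8 = 14) = -5 (attained at k = 1)
  C[1][1] = min over k of (A[1][0] + B[0][1] = 3 + -1 = 2, A[1][1] + B[1][1] = -5 + 3 = -2, A[1][2] + B[2][1] = 6 + 2 = 8) = -2 (attained at k = 1)
  C[1][2] = min over k of (A[1][0] + B[0][2] = 3 + 10 = 13, A[1][1] + B[1][2] = -5 + 10 = 5, A[1][2] + B[2][2] = 6 + 7 = 13) = 5 (attained at k = 1)
  C[2][0] = min over k of (A[2][0] + B[0][0] = -4 + -1 = -5, A[2][1] + B[1][0] = 7 + 0 = 7, A[2][2] + B[2][0] = -2 + 8 = 6) = -5 (attained at k = 0)
  C[2][1] = min over k of (A[2][0] + B[0][1] = -4 + -1 = -5, A[2][1] + B[1][1] = 7 + 3 = 10, A[2][2] + B[2][1] = -2 + 2 = 0) = -5 (attained at k = 0)
  C[2][2] = min over k of (A[2][0] + B[0][2] = -4 + 10 = 6, A[2][1] + B[1][2] = 7 + 10 = 17, A[2][2] + B[2][2] = -2 + 7 = 5) = 5 (attained at k = 2)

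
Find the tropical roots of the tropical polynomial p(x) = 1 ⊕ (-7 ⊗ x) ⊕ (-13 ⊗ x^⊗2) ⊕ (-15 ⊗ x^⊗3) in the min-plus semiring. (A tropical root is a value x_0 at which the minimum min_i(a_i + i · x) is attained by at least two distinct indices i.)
Roots: {2, 6, 8}

Each tropical root is a break point of the lower envelope of the lines y = a_i + i · x (there are 4 lines, with slopes 0, 1, ..., 3). Only the lines that attain the minimum somewhere contribute to roots; other lines are dominated. Here the surviving (envelope) indices are i = 3, i = 2, i = 1, i = 0.
Intersections between consecutive envelope lines give the roots: for adjacent envelope indices i < j the intersection is x = (a_i − a_j) / (j − i). Reading off the sorted break points: {2, 6, 8}.
Verification: at each break x_0, at least two indices attain the minimum of min_i(a_i + i · x_0).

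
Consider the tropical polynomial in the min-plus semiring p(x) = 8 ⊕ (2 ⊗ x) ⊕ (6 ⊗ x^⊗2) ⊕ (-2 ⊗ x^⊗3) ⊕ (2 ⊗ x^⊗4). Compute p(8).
p(8) = 8

A tropical monomial a ⊗ x^⊗i evaluates to a + i · x. Evaluating each term at x = 8:
  Term 0 contributes 8 + 0 · 8 = 8
  Term 1 contributes 2 + 1 · 8 = 10
  Term 2 contributes 6 + 2 · 8 = 22
  Term 3 contributes -2 + 3 · 8 = 22
  Term 4 contributes 2 + 4 · 8 = 34
p(8) = ⊕ of these = min[8, 10, 22, 22, 34] = 8.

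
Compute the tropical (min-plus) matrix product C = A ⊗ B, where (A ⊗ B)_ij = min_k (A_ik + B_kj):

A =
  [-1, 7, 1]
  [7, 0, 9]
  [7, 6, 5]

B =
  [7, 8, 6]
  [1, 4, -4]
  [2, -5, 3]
A ⊗ B =
  [3, -4, 3]
  [1, 4, -4]
  [7, 0, 2]

Apply the min-plus product entry-by-entry:
  C[0][0] = min over k of (A[0][0] + B[0][0] = -1 + 7 = 6, A[0][1] + B[1][0] = 7 + 1 = 8, A[0][2] + B[2][0] = 1 + 2 = 3) = 3 (attained at k = 2)
  C[0][1] = min over k of (A[0][0] + B[0][1] = -1 + 8 = 7, A[0][1] + B[1][1] = 7 + 4 = 11, A[0][2] + B[2][1] = 1 + -5 = -4) = -4 (attained at k = 2)
  C[0][2] = min over k of (A[0][0] + B[0][2] = -1 + 6 = 5, A[0][1] + B[1][2] = 7 + -4 = 3, A[0][2] + B[2][2] = 1 + 3 = 4) = 3 (attained at k = 1)
  C[1][0] = min over k of (A[1][0] + B[0][0] = 7 + 7 = 14, A[1][1] + B[1][0] = 0 + 1 = 1, A[1][2] + B[2][0] = 9 + 2 = 11) = 1 (attained at k = 1)
  C[1][1] = min over k of (A[1][0] + B[0][1] = 7 + 8 = 15, A[1][1] + B[1][1] = 0 + 4 = 4, A[1][2] + B[2][1] = 9 + -5 = 4) = 4 (attained at k = 1)
  C[1][2] = min over k of (A[1][0] + B[0][2] = 7 + 6 = 13, A[1][1] + B[1][2] = 0 + -4 = -4, A[1][2] + B[2][2] = 9 + 3 = 12) = -4 (attained at k = 1)
  C[2][0] = min over k of (A[2][0] + B[0][0] = 7 + 7 = 14, A[2][1] + B[1][0] = 6 + 1 = 7, A[2][2] + B[2][0] = 5 + 2 = 7) = 7 (attained at k = 1)
  C[2][1] = min over k of (A[2][0] + B[0][1] = 7 + 8 = 15, A[2][1] + B[1][1] = 6 + 4 = 10, A[2][2] + B[2][1] = 5 + -5 = 0) = 0 (attained at k = 2)
  C[2][2] = min over k of (A[2][0] + B[0][2] = 7 + 6 = 13, A[2][1] + B[1][2] = 6 + -4 = 2, A[2][2] + B[2][2] = 5 + 3 = 8) = 2 (attained at k = 1)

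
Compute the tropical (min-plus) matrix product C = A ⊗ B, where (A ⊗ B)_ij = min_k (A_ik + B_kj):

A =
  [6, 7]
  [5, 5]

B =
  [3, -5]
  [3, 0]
A ⊗ B =
  [9, 1]
  [8, 0]

Apply the min-plus product entry-by-entry:
  C[0][0] = min over k of (A[0][0] + B[0][0] = 6 + 3 = 9, A[0][1] + B[1][0] = 7 + 3 = 10) = 9 (attained at k = 0)
  C[0][1] = min over k of (A[0][0] + B[0][1] = 6 + -5 = 1, A[0][1] + B[1][1] = 7 + 0 = 7) = 1 (attained at k = 0)
  C[1][0] = min over k of (A[1][0] + B[0][0] = 5 + 3 = 8, A[1][1] + B[1][0] = 5 + 3 = 8) = 8 (attained at k = 0)
  C[1][1] = min over k of (A[1][0] + B[0][1] = 5 + -5 = 0, A[1][1] + B[1][1] = 5 + 0 = 5) = 0 (attained at k = 0)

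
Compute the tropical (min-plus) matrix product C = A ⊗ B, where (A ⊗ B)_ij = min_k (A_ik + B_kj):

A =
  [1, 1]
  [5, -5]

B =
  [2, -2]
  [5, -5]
A ⊗ B =
  [3, -4]
  [0, -10]

Apply the min-plus product entry-by-entry:
  C[0][0] = min over k of (A[0][0] + B[0][0] = 1 + 2 = 3, A[0][1] + B[1][0] = 1 + 5 = 6) = 3 (attained at k = 0)
  C[0][1] = min over k of (A[0][0] + B[0][1] = 1 + -2 = -1, A[0][1] + B[1][1] = 1 + -5 = -4) = -4 (attained at k = 1)
  C[1][0] = min over k of (A[1][0] + B[0][0] = 5 + 2 = 7, A[1][1] + B[1][0] = -5 + 5 = 0) = 0 (attained at k = 1)
  C[1][1] = min over k of (A[1][0] + B[0][1] = 5 + -2 = 3, A[1][1] + B[1][1] = -5 + -5 = -10) = -10 (attained at k = 1)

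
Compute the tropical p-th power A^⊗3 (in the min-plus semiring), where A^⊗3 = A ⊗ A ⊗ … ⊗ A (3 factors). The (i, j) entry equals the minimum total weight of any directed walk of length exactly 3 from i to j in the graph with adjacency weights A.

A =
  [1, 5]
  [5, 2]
A^⊗3 =
  [3, 7]
  [7, 6]

Each entry (A^⊗3)_ij equals the minimum over all length-3 walks i = v_0 → v_1 → … → v_3 = j of Σ_t A[v_t][v_{t+1}]. For example, for (i, j) = (0, 1) we minimise over 4 possible intermediate vertex sequences; the minimum is 7, attained along the walk 0 → 0 → 0 → 1.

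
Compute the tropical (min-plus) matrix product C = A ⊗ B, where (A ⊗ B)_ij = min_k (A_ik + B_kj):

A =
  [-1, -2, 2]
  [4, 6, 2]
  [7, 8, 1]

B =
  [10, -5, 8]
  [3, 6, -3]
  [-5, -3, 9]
A ⊗ B =
  [-3, -6, -5]
  [-3, -1, 3]
  [-4, -2, 5]

Apply the min-plus product entry-by-entry:
  C[0][0] = min over k of (A[0][0] + B[0][0] = -1 + 10 = 9, A[0][1] + B[1][0] = -2 + 3 = 1, A[0][2] + B[2][0] = 2 + -5 = -3) = -3 (attained at k = 2)
  C[0][1] = min over k of (A[0][0] + B[0][1] = -1 + -5 = -6, A[0][1] + B[1][1] = -2 + 6 = 4, A[0][2] + B[2][1] = 2 + -3 = -1) = -6 (attained at k = 0)
  C[0][2] = min over k of (A[0][0] + B[0][2] = -1 + 8 = 7, A[0][1] + B[1][2] = -2 + -3 = -5, A[0][2] + B[2][2] = 2 + 9 = 11) = -5 (attained at k = 1)
  C[1][0] = min over k of (A[1][0] + B[0][0] = 4 + 10 = 14, A[1][1] + B[1][0] = 6 + 3 = 9, A[1][2] + B[2][0] = 2 + -5 = -3) = -3 (attained at k = 2)
  C[1][1] = min over k of (A[1][0] + B[0][1] = 4 + -5 = -1, A[1][1] + B[1][1] = 6 + 6 = 12, A[1][2] + B[2][1] = 2 + -3 = -1) = -1 (attained at k = 0)
  C[1][2] = min over k of (A[1][0] + B[0][2] = 4 + 8 = 12, A[1][1] + B[1][2] = 6 + -3 = 3, A[1][2] + B[2][2] = 2 + 9 = 11) = 3 (attained at k = 1)
  C[2][0] = min over k of (A[2][0] + B[0][0] = 7 + 10 = 17, A[2][1] + B[1][0] = 8 + 3 = 11, A[2][2] + B[2][0] = 1 + -5 = -4) = -4 (attained at k = 2)
  C[2][1] = min over k of (A[2][0] + B[0][1] = 7 + -5 = 2, A[2][1] + B[1][1] = 8 + 6 = 14, A[2][2] + B[2][1] = 1 + -3 = -2) = -2 (attained at k = 2)
  C[2][2] = min over k of (A[2][0] + B[0][2] = 7 + 8 = 15, A[2][1] + B[1][2] = 8 + -3 = 5, A[2][2] + B[2][2] = 1 + 9 = 10) = 5 (attained at k = 1)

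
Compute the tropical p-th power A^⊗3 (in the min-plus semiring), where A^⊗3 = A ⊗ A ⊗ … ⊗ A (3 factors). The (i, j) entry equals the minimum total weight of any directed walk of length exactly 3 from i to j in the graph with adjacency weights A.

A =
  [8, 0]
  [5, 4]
A^⊗3 =
  [9, 5]
  [10, 9]

Each entry (A^⊗3)_ij equals the minimum over all length-3 walks i = v_0 → v_1 → … → v_3 = j of Σ_t A[v_t][v_{t+1}]. For example, for (i, j) = (0, 1) we minimise over 4 possible intermediate vertex sequences; the minimum is 5, attained along the walk 0 → 1 → 0 → 1.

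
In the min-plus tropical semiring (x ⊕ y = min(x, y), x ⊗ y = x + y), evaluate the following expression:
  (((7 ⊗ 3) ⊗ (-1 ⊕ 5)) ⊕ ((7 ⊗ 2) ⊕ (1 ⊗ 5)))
(((7 ⊗ 3) ⊗ (-1 ⊕ 5)) ⊕ ((7 ⊗ 2) ⊕ (1 ⊗ 5))) = 6

Expand innermost to outermost. Recall ⊕ takes the minimum of its arguments and ⊗ takes their sum. Working out the expression (((7 ⊗ 3) ⊗ (-1 ⊕ 5)) ⊕ ((7 ⊗ 2) ⊕ (1 ⊗ 5))) gives 6.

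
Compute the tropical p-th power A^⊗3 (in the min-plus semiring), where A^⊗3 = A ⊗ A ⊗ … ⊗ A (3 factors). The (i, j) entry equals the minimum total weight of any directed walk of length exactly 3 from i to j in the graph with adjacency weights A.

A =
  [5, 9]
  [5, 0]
A^⊗3 =
  [14, 9]
  [5, 0]

Each entry (A^⊗3)_ij equals the minimum over all length-3 walks i = v_0 → v_1 → … → v_3 = j of Σ_t A[v_t][v_{t+1}]. For example, for (i, j) = (0, 1) we minimise over 4 possible intermediate vertex sequences; the minimum is 9, attained along the walk 0 → 1 → 1 → 1.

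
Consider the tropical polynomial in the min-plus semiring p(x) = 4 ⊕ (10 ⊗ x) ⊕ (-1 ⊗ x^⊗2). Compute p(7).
p(7) = 4

A tropical monomial a ⊗ x^⊗i evaluates to a + i · x. Evaluating each term at x = 7:
  Term 0 contributes 4 + 0 · 7 = 4
  Term 1 contributes 10 + 1 · 7 = 17
  Term 2 contributes -1 + 2 · 7 = 13
p(7) = ⊕ of these = min[4, 17, 13] = 4.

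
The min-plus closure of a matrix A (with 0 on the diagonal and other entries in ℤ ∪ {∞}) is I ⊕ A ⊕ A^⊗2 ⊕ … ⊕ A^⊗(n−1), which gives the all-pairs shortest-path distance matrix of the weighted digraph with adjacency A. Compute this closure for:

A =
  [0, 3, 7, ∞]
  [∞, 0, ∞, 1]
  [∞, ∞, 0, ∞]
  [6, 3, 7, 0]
Closure =
  [0, 3, 7, 4]
  [7, 0, 8, 1]
  [∞, ∞, 0, ∞]
  [6, 3, 7, 0]

This is the Floyd-Warshall all-pairs shortest-path computation. For each intermediate vertex k = 0, 1, …, 3, update dist[i][j] ← min(dist[i][j], dist[i][k] + dist[k][j]). The final matrix gives, for each (i, j), the minimum total weight of any directed path from i to j (possibly empty when i = j).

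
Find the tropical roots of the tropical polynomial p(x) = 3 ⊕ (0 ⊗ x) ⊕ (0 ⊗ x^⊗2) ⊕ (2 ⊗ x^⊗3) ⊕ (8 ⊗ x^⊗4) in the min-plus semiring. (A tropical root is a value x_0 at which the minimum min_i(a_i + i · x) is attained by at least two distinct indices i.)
Roots: {-6, -2, 0, 3}

Each tropical root is a break point of the lower envelope of the lines y = a_i + i · x (there are 5 lines, with slopes 0, 1, ..., 4). Only the lines that attain the minimum somewhere contribute to roots; other lines are dominated. Here the surviving (envelope) indices are i = 4, i = 3, i = 2, i = 1, i = 0.
Intersections between consecutive envelope lines give the roots: for adjacent envelope indices i < j the intersection is x = (a_i − a_j) / (j − i). Reading off the sorted break points: {-6, -2, 0, 3}.
Verification: at each break x_0, at least two indices attain the minimum of min_i(a_i + i · x_0).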